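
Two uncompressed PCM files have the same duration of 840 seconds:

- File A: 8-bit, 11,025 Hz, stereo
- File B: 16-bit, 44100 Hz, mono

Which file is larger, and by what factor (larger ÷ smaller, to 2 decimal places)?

File B, by a factor of 4.00

File A: 11,025 × 1 × 2 = 22,050 bytes/s.
File B: 44,100 × 2 × 1 = 88,200 bytes/s.
File B is larger; ratio = 74,088,000 / 18,522,000 = 4.00.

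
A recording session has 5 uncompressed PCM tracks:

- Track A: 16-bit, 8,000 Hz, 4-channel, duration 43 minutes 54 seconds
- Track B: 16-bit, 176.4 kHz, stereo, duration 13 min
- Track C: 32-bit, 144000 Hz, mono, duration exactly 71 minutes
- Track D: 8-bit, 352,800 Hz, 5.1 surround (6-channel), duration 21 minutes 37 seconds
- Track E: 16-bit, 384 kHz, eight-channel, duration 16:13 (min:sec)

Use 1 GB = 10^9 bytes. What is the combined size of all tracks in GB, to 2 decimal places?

Track A: 43 minutes 54 seconds = 2,634 s; 8,000 × 2,634 × 2 × 4 = 168,576,000 bytes.
Track B: 13 min = 780 s; 176,400 × 780 × 2 × 2 = 550,368,000 bytes.
Track C: exactly 71 minutes = 4,260 s; 144,000 × 4,260 × 4 × 1 = 2,453,760,000 bytes.
Track D: 21 minutes 37 seconds = 1,297 s; 352,800 × 1,297 × 1 × 6 = 2,745,489,600 bytes.
Track E: 16:13 (min:sec) = 973 s; 384,000 × 973 × 2 × 8 = 5,978,112,000 bytes.
Total = 11,896,305,600 bytes = 11.90 GB.

11.90 GB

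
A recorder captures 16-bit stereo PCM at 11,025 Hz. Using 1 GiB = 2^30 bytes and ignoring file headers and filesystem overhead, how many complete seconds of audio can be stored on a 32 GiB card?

779,132 seconds

Uncompressed byte rate = 11,025 × 2 × 2 = 44,100 bytes/s.
Capacity = 32 × 1,073,741,824 = 34,359,738,368 bytes.
34,359,738,368 / 44,100 ≈ 779132.39 s → 779,132 seconds.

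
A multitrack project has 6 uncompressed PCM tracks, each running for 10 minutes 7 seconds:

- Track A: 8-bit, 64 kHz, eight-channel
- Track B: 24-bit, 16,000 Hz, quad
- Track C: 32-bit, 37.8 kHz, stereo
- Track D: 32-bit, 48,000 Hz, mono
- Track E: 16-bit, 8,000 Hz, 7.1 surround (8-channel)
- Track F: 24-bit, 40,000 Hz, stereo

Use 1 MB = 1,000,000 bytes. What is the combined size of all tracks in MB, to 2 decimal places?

10 minutes 7 seconds = 607 s.
Track A: 64,000 × 607 × 1 × 8 = 310,784,000 bytes.
Track B: 16,000 × 607 × 3 × 4 = 116,544,000 bytes.
Track C: 37,800 × 607 × 4 × 2 = 183,556,800 bytes.
Track D: 48,000 × 607 × 4 × 1 = 116,544,000 bytes.
Track E: 8,000 × 607 × 2 × 8 = 77,696,000 bytes.
Track F: 40,000 × 607 × 3 × 2 = 145,680,000 bytes.
Total = 950,804,800 bytes = 950.80 MB.

950.80 MB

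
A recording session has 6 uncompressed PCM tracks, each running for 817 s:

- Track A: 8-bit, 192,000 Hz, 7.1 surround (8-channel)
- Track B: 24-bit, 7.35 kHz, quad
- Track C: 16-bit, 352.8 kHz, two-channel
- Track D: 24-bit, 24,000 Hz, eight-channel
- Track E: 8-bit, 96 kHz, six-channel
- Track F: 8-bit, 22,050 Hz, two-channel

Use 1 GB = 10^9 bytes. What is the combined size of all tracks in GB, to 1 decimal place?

3.5 GB

Track A: 192,000 × 817 × 1 × 8 = 1,254,912,000 bytes.
Track B: 7,350 × 817 × 3 × 4 = 72,059,400 bytes.
Track C: 352,800 × 817 × 2 × 2 = 1,152,950,400 bytes.
Track D: 24,000 × 817 × 3 × 8 = 470,592,000 bytes.
Track E: 96,000 × 817 × 1 × 6 = 470,592,000 bytes.
Track F: 22,050 × 817 × 1 × 2 = 36,029,700 bytes.
Total = 3,457,135,500 bytes = 3.5 GB.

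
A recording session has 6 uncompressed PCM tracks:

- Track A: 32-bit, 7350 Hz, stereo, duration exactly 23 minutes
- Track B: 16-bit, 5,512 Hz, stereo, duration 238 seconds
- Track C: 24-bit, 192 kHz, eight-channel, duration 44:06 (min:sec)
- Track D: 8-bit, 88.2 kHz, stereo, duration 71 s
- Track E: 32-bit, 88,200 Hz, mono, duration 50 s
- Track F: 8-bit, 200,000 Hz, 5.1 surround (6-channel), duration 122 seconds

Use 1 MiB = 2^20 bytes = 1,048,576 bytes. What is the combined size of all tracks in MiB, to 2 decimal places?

Track A: exactly 23 minutes = 1,380 s; 7,350 × 1,380 × 4 × 2 = 81,144,000 bytes.
Track B: 5,512 × 238 × 2 × 2 = 5,247,424 bytes.
Track C: 44:06 (min:sec) = 2,646 s; 192,000 × 2,646 × 3 × 8 = 12,192,768,000 bytes.
Track D: 88,200 × 71 × 1 × 2 = 12,524,400 bytes.
Track E: 88,200 × 50 × 4 × 1 = 17,640,000 bytes.
Track F: 200,000 × 122 × 1 × 6 = 146,400,000 bytes.
Total = 12,455,723,824 bytes = 11878.70 MiB.

11878.70 MiB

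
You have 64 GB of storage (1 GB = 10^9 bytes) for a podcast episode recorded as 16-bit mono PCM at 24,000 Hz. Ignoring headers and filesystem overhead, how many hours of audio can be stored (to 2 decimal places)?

370.37 hours

Uncompressed byte rate = 24,000 × 2 × 1 = 48,000 bytes/s.
Capacity = 64 × 1,000,000,000 = 64,000,000,000 bytes.
64,000,000,000 / 48,000 ≈ 1333333.33 s → 370.37 hours.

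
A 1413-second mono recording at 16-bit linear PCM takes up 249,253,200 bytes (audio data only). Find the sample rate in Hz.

88,200 Hz

Bytes = sample_rate × seconds × bytes_per_sample × channels.
sample_rate = 249,253,200 / (1,413 × 2 × 1) = 249,253,200 / 2,826 = 88,200 Hz.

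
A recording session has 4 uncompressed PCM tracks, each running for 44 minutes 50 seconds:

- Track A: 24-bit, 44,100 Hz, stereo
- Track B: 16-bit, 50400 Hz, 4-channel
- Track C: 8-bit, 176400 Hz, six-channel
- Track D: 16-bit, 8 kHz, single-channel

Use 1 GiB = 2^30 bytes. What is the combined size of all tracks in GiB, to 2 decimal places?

44 minutes 50 seconds = 2,690 s.
Track A: 44,100 × 2,690 × 3 × 2 = 711,774,000 bytes.
Track B: 50,400 × 2,690 × 2 × 4 = 1,084,608,000 bytes.
Track C: 176,400 × 2,690 × 1 × 6 = 2,847,096,000 bytes.
Track D: 8,000 × 2,690 × 2 × 1 = 43,040,000 bytes.
Total = 4,686,518,000 bytes = 4.36 GiB.

4.36 GiB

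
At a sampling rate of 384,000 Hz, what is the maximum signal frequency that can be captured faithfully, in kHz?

Nyquist frequency = sample rate / 2 = 384,000 / 2 = 192 kHz.

192 kHz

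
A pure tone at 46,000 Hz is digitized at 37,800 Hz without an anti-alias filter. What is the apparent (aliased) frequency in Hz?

Nyquist = 37,800/2 = 18,900 Hz; 46,000 Hz exceeds it.
Alias = |46,000 − 1×37,800| = |46,000 − 37,800| = 8,200 Hz.

8,200 Hz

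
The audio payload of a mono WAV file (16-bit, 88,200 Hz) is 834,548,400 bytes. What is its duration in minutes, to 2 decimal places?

78.85 minutes

Byte rate = 88,200 × 2 × 1 = 176,400 bytes/s.
Duration = 834,548,400 / 176,400 = 4,731 s.
4,731 s / 60 = 78.85 minutes.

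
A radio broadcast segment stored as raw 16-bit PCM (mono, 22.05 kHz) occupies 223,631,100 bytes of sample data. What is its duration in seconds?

Byte rate = 22,050 × 2 × 1 = 44,100 bytes/s.
Duration = 223,631,100 / 44,100 = 5,071 s.

5,071 seconds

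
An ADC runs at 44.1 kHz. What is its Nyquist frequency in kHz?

22.05 kHz

Nyquist frequency = sample rate / 2 = 44,100 / 2 = 22.05 kHz.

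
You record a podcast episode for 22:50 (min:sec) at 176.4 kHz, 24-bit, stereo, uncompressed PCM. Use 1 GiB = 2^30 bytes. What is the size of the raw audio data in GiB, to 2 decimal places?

Duration = 22:50 (min:sec) = 1,370 s.
Bytes = 176,400 samples/s × 1,370 s × 3 bytes/sample × 2 ch = 1,450,008,000 bytes.
1,450,008,000 / 1,073,741,824 = 1.35 GiB.

1.35 GiB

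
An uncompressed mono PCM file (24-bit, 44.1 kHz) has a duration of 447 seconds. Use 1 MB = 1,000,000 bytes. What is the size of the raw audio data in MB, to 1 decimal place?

Bytes = 44,100 samples/s × 447 s × 3 bytes/sample × 1 ch = 59,138,100 bytes.
59,138,100 / 1,000,000 = 59.1 MB.

59.1 MB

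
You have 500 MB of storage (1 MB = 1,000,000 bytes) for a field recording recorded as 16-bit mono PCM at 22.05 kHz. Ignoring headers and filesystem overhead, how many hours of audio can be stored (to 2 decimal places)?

3.15 hours

Uncompressed byte rate = 22,050 × 2 × 1 = 44,100 bytes/s.
Capacity = 500 × 1,000,000 = 500,000,000 bytes.
500,000,000 / 44,100 ≈ 11337.87 s → 3.15 hours.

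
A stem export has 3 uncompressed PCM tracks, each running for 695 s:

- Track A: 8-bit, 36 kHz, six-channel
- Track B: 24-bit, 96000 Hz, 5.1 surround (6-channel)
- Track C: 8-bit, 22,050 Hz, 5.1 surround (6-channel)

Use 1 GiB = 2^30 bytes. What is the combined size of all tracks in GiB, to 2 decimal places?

Track A: 36,000 × 695 × 1 × 6 = 150,120,000 bytes.
Track B: 96,000 × 695 × 3 × 6 = 1,200,960,000 bytes.
Track C: 22,050 × 695 × 1 × 6 = 91,948,500 bytes.
Total = 1,443,028,500 bytes = 1.34 GiB.

1.34 GiB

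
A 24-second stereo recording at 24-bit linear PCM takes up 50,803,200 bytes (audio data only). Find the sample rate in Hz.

Bytes = sample_rate × seconds × bytes_per_sample × channels.
sample_rate = 50,803,200 / (24 × 3 × 2) = 50,803,200 / 144 = 352,800 Hz.

352,800 Hz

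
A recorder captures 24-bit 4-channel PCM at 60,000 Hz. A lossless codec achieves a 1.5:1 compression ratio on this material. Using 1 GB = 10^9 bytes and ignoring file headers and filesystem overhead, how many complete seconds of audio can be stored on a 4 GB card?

8,333 seconds

Uncompressed byte rate = 60,000 × 3 × 4 = 720,000 bytes/s.
After 1.5:1 compression, effective rate ≈ 480000 bytes/s.
Capacity = 4 × 1,000,000,000 = 4,000,000,000 bytes.
4,000,000,000 / effective rate ≈ 8333.33 s → 8,333 seconds.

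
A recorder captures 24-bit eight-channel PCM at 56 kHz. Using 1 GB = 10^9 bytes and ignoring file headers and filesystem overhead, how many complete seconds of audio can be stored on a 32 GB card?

Uncompressed byte rate = 56,000 × 3 × 8 = 1,344,000 bytes/s.
Capacity = 32 × 1,000,000,000 = 32,000,000,000 bytes.
32,000,000,000 / 1,344,000 ≈ 23809.52 s → 23,809 seconds.

23,809 seconds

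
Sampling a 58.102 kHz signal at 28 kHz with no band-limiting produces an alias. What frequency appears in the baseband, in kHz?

Nyquist = 28,000/2 = 14,000 Hz; 58,102 Hz exceeds it.
Alias = |58,102 − 2×28,000| = |58,102 − 56,000| = 2,102 Hz = 2.102 kHz.

2.102 kHz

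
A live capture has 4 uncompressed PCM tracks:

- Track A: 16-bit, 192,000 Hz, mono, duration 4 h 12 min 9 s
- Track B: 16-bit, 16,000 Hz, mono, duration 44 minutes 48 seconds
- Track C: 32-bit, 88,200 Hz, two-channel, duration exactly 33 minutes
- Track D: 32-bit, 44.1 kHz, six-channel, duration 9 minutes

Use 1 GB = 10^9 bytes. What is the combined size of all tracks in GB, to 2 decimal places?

Track A: 4 h 12 min 9 s = 15,129 s; 192,000 × 15,129 × 2 × 1 = 5,809,536,000 bytes.
Track B: 44 minutes 48 seconds = 2,688 s; 16,000 × 2,688 × 2 × 1 = 86,016,000 bytes.
Track C: exactly 33 minutes = 1,980 s; 88,200 × 1,980 × 4 × 2 = 1,397,088,000 bytes.
Track D: 9 minutes = 540 s; 44,100 × 540 × 4 × 6 = 571,536,000 bytes.
Total = 7,864,176,000 bytes = 7.86 GB.

7.86 GB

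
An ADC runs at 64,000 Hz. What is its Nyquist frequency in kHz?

32 kHz

Nyquist frequency = sample rate / 2 = 64,000 / 2 = 32 kHz.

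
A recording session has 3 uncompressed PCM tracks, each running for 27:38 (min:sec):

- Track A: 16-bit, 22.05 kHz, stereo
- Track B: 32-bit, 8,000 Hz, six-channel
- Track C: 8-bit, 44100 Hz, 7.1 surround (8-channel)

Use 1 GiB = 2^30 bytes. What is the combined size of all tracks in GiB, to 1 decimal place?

1.0 GiB

27:38 (min:sec) = 1,658 s.
Track A: 22,050 × 1,658 × 2 × 2 = 146,235,600 bytes.
Track B: 8,000 × 1,658 × 4 × 6 = 318,336,000 bytes.
Track C: 44,100 × 1,658 × 1 × 8 = 584,942,400 bytes.
Total = 1,049,514,000 bytes = 1.0 GiB.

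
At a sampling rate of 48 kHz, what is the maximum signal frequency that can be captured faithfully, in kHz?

Nyquist frequency = sample rate / 2 = 48,000 / 2 = 24 kHz.

24 kHz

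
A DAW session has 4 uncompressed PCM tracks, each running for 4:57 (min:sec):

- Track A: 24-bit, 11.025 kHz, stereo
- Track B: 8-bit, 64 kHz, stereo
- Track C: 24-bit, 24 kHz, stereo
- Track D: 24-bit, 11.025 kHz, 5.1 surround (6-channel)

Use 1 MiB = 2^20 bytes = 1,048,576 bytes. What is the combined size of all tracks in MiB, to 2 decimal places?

151.99 MiB

4:57 (min:sec) = 297 s.
Track A: 11,025 × 297 × 3 × 2 = 19,646,550 bytes.
Track B: 64,000 × 297 × 1 × 2 = 38,016,000 bytes.
Track C: 24,000 × 297 × 3 × 2 = 42,768,000 bytes.
Track D: 11,025 × 297 × 3 × 6 = 58,939,650 bytes.
Total = 159,370,200 bytes = 151.99 MiB.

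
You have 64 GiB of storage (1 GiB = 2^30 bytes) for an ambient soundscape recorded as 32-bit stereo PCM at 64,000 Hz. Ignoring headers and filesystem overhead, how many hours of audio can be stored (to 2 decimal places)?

37.28 hours

Uncompressed byte rate = 64,000 × 4 × 2 = 512,000 bytes/s.
Capacity = 64 × 1,073,741,824 = 68,719,476,736 bytes.
68,719,476,736 / 512,000 ≈ 134217.73 s → 37.28 hours.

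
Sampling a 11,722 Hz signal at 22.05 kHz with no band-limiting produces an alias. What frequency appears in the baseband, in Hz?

10,328 Hz

Nyquist = 22,050/2 = 11,025 Hz; 11,722 Hz exceeds it.
Alias = |11,722 − 1×22,050| = |11,722 − 22,050| = 10,328 Hz.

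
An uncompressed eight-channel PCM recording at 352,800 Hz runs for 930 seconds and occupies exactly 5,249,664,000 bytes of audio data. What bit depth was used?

Bytes per sample = 5,249,664,000 / (352,800 × 930 × 8) = 5,249,664,000 / 2,624,832,000 = 2.
Bit depth = 2 × 8 = 16 bits.

16 bits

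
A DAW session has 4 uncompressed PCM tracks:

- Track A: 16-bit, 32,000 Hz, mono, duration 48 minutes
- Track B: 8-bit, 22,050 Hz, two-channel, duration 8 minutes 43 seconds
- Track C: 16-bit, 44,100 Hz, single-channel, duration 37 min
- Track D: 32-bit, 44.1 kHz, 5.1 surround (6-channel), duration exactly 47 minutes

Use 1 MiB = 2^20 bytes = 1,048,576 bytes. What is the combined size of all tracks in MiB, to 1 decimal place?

Track A: 48 minutes = 2,880 s; 32,000 × 2,880 × 2 × 1 = 184,320,000 bytes.
Track B: 8 minutes 43 seconds = 523 s; 22,050 × 523 × 1 × 2 = 23,064,300 bytes.
Track C: 37 min = 2,220 s; 44,100 × 2,220 × 2 × 1 = 195,804,000 bytes.
Track D: exactly 47 minutes = 2,820 s; 44,100 × 2,820 × 4 × 6 = 2,984,688,000 bytes.
Total = 3,387,876,300 bytes = 3230.9 MiB.

3230.9 MiB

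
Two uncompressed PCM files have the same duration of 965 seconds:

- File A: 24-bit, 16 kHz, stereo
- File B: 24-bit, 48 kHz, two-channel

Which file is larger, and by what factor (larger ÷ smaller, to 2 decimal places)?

File A: 16,000 × 3 × 2 = 96,000 bytes/s.
File B: 48,000 × 3 × 2 = 288,000 bytes/s.
File B is larger; ratio = 277,920,000 / 92,640,000 = 3.00.

File B, by a factor of 3.00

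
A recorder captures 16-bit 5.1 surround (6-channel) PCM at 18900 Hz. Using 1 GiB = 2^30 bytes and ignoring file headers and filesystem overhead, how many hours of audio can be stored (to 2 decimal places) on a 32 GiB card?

Uncompressed byte rate = 18,900 × 2 × 6 = 226,800 bytes/s.
Capacity = 32 × 1,073,741,824 = 34,359,738,368 bytes.
34,359,738,368 / 226,800 ≈ 151497.96 s → 42.08 hours.

42.08 hours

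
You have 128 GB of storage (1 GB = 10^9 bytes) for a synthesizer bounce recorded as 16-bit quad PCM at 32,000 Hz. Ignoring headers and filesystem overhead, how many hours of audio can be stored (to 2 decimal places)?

138.89 hours

Uncompressed byte rate = 32,000 × 2 × 4 = 256,000 bytes/s.
Capacity = 128 × 1,000,000,000 = 128,000,000,000 bytes.
128,000,000,000 / 256,000 ≈ 500000 s → 138.89 hours.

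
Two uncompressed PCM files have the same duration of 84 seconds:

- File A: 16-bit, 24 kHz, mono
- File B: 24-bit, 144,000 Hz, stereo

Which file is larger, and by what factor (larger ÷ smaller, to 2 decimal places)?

File A: 24,000 × 2 × 1 = 48,000 bytes/s.
File B: 144,000 × 3 × 2 = 864,000 bytes/s.
File B is larger; ratio = 72,576,000 / 4,032,000 = 18.00.

File B, by a factor of 18.00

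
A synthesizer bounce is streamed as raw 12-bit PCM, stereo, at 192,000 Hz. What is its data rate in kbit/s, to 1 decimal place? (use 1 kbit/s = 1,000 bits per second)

4608.0 kbit/s

Bit rate = 192,000 × 12 × 2 = 4,608,000 bits/s.
= 4608.0 kbit/s.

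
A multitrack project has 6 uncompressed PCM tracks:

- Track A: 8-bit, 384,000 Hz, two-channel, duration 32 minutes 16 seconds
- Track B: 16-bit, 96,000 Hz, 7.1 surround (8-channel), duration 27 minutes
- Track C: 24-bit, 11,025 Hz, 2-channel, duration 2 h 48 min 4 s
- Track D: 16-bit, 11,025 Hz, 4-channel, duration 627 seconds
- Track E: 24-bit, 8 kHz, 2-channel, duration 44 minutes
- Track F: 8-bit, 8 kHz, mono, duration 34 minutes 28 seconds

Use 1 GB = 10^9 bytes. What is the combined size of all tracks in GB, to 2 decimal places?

4.84 GB

Track A: 32 minutes 16 seconds = 1,936 s; 384,000 × 1,936 × 1 × 2 = 1,486,848,000 bytes.
Track B: 27 minutes = 1,620 s; 96,000 × 1,620 × 2 × 8 = 2,488,320,000 bytes.
Track C: 2 h 48 min 4 s = 10,084 s; 11,025 × 10,084 × 3 × 2 = 667,056,600 bytes.
Track D: 11,025 × 627 × 2 × 4 = 55,301,400 bytes.
Track E: 44 minutes = 2,640 s; 8,000 × 2,640 × 3 × 2 = 126,720,000 bytes.
Track F: 34 minutes 28 seconds = 2,068 s; 8,000 × 2,068 × 1 × 1 = 16,544,000 bytes.
Total = 4,840,790,000 bytes = 4.84 GB.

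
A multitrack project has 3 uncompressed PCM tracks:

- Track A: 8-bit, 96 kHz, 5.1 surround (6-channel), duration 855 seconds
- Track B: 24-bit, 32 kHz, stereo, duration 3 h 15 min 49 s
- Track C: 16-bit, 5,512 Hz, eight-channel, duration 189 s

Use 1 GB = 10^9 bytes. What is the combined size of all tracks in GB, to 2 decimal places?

2.76 GB

Track A: 96,000 × 855 × 1 × 6 = 492,480,000 bytes.
Track B: 3 h 15 min 49 s = 11,749 s; 32,000 × 11,749 × 3 × 2 = 2,255,808,000 bytes.
Track C: 5,512 × 189 × 2 × 8 = 16,668,288 bytes.
Total = 2,764,956,288 bytes = 2.76 GB.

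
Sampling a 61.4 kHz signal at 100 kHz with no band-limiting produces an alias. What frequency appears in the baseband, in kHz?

38.6 kHz

Nyquist = 100,000/2 = 50,000 Hz; 61,400 Hz exceeds it.
Alias = |61,400 − 1×100,000| = |61,400 − 100,000| = 38,600 Hz = 38.6 kHz.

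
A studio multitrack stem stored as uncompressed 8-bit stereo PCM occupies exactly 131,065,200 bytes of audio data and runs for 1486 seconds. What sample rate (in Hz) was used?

44,100 Hz

Bytes = sample_rate × seconds × bytes_per_sample × channels.
sample_rate = 131,065,200 / (1,486 × 1 × 2) = 131,065,200 / 2,972 = 44,100 Hz.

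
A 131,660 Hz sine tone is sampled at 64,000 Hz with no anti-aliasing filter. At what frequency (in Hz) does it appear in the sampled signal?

3,660 Hz

Nyquist = 64,000/2 = 32,000 Hz; 131,660 Hz exceeds it.
Alias = |131,660 − 2×64,000| = |131,660 − 128,000| = 3,660 Hz.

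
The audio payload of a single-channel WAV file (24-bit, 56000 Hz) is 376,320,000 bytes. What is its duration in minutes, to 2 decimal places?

37.33 minutes

Byte rate = 56,000 × 3 × 1 = 168,000 bytes/s.
Duration = 376,320,000 / 168,000 = 2,240 s.
2,240 s / 60 = 37.33 minutes.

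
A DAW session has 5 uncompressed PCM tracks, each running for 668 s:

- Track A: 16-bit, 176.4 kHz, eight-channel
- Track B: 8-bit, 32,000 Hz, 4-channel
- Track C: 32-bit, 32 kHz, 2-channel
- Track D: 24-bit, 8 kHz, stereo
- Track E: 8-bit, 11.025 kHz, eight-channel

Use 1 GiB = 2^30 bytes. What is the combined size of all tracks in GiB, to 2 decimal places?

2.08 GiB

Track A: 176,400 × 668 × 2 × 8 = 1,885,363,200 bytes.
Track B: 32,000 × 668 × 1 × 4 = 85,504,000 bytes.
Track C: 32,000 × 668 × 4 × 2 = 171,008,000 bytes.
Track D: 8,000 × 668 × 3 × 2 = 32,064,000 bytes.
Track E: 11,025 × 668 × 1 × 8 = 58,917,600 bytes.
Total = 2,232,856,800 bytes = 2.08 GiB.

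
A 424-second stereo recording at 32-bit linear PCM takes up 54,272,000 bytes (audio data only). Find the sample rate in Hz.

Bytes = sample_rate × seconds × bytes_per_sample × channels.
sample_rate = 54,272,000 / (424 × 4 × 2) = 54,272,000 / 3,392 = 16,000 Hz.

16,000 Hz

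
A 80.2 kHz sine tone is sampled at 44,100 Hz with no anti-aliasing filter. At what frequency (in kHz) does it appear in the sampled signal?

8 kHz

Nyquist = 44,100/2 = 22,050 Hz; 80,200 Hz exceeds it.
Alias = |80,200 − 2×44,100| = |80,200 − 88,200| = 8,000 Hz = 8 kHz.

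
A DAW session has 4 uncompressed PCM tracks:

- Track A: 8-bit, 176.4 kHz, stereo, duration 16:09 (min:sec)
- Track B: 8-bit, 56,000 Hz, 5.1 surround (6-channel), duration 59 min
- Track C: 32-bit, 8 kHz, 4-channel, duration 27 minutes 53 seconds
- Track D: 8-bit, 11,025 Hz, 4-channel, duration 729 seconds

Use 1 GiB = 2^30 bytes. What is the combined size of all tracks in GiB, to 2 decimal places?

Track A: 16:09 (min:sec) = 969 s; 176,400 × 969 × 1 × 2 = 341,863,200 bytes.
Track B: 59 min = 3,540 s; 56,000 × 3,540 × 1 × 6 = 1,189,440,000 bytes.
Track C: 27 minutes 53 seconds = 1,673 s; 8,000 × 1,673 × 4 × 4 = 214,144,000 bytes.
Track D: 11,025 × 729 × 1 × 4 = 32,148,900 bytes.
Total = 1,777,596,100 bytes = 1.66 GiB.

1.66 GiB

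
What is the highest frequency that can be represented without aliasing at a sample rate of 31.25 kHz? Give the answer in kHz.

Nyquist frequency = sample rate / 2 = 31,250 / 2 = 15.625 kHz.

15.625 kHz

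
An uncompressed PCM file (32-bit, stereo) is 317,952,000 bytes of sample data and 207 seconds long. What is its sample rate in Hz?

Bytes = sample_rate × seconds × bytes_per_sample × channels.
sample_rate = 317,952,000 / (207 × 4 × 2) = 317,952,000 / 1,656 = 192,000 Hz.

192,000 Hz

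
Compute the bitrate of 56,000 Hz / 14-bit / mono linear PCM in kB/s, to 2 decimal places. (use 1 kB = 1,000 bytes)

Bit rate = 56,000 × 14 × 1 = 784,000 bits/s.
784,000 / 8 = 98,000 B/s = 98.00 kB/s.

98.00 kB/s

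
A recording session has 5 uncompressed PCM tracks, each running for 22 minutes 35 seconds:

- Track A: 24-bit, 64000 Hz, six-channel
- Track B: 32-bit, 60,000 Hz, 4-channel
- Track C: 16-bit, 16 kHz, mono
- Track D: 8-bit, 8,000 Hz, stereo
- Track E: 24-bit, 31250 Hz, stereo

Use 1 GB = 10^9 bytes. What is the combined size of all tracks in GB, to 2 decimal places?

22 minutes 35 seconds = 1,355 s.
Track A: 64,000 × 1,355 × 3 × 6 = 1,560,960,000 bytes.
Track B: 60,000 × 1,355 × 4 × 4 = 1,300,800,000 bytes.
Track C: 16,000 × 1,355 × 2 × 1 = 43,360,000 bytes.
Track D: 8,000 × 1,355 × 1 × 2 = 21,680,000 bytes.
Track E: 31,250 × 1,355 × 3 × 2 = 254,062,500 bytes.
Total = 3,180,862,500 bytes = 3.18 GB.

3.18 GB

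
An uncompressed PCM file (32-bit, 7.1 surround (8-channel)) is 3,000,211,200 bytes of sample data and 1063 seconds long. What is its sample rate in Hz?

88,200 Hz

Bytes = sample_rate × seconds × bytes_per_sample × channels.
sample_rate = 3,000,211,200 / (1,063 × 4 × 8) = 3,000,211,200 / 34,016 = 88,200 Hz.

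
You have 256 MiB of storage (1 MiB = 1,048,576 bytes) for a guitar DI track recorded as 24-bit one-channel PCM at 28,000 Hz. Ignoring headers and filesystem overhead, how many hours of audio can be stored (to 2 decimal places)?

Uncompressed byte rate = 28,000 × 3 × 1 = 84,000 bytes/s.
Capacity = 256 × 1,048,576 = 268,435,456 bytes.
268,435,456 / 84,000 ≈ 3195.66 s → 0.89 hours.

0.89 hours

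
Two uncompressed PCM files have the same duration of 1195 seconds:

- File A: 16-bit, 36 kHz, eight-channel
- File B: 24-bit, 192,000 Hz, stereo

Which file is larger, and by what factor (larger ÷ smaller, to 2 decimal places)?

File B, by a factor of 2.00

File A: 36,000 × 2 × 8 = 576,000 bytes/s.
File B: 192,000 × 3 × 2 = 1,152,000 bytes/s.
File B is larger; ratio = 1,376,640,000 / 688,320,000 = 2.00.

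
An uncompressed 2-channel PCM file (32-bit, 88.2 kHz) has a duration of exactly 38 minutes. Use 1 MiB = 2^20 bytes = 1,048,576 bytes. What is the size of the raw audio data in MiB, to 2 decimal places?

1534.24 MiB

Duration = exactly 38 minutes = 2,280 s.
Bytes = 88,200 samples/s × 2,280 s × 4 bytes/sample × 2 ch = 1,608,768,000 bytes.
1,608,768,000 / 1,048,576 = 1534.24 MiB.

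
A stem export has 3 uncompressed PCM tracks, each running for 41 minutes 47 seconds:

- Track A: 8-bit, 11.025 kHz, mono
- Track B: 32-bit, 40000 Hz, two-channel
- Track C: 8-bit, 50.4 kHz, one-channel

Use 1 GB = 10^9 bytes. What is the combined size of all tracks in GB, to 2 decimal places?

0.96 GB

41 minutes 47 seconds = 2,507 s.
Track A: 11,025 × 2,507 × 1 × 1 = 27,639,675 bytes.
Track B: 40,000 × 2,507 × 4 × 2 = 802,240,000 bytes.
Track C: 50,400 × 2,507 × 1 × 1 = 126,352,800 bytes.
Total = 956,232,475 bytes = 0.96 GB.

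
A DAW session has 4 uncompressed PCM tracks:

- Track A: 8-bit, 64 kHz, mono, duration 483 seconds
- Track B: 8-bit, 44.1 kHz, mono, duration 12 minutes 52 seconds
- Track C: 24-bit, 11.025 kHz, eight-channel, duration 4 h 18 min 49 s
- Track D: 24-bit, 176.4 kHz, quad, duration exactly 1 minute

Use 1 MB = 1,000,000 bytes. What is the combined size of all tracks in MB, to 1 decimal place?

Track A: 64,000 × 483 × 1 × 1 = 30,912,000 bytes.
Track B: 12 minutes 52 seconds = 772 s; 44,100 × 772 × 1 × 1 = 34,045,200 bytes.
Track C: 4 h 18 min 49 s = 15,529 s; 11,025 × 15,529 × 3 × 8 = 4,108,973,400 bytes.
Track D: exactly 1 minute = 60 s; 176,400 × 60 × 3 × 4 = 127,008,000 bytes.
Total = 4,300,938,600 bytes = 4300.9 MB.

4300.9 MB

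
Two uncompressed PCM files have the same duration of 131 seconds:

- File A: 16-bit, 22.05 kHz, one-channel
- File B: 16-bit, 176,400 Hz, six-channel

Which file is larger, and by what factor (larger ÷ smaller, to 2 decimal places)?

File A: 22,050 × 2 × 1 = 44,100 bytes/s.
File B: 176,400 × 2 × 6 = 2,116,800 bytes/s.
File B is larger; ratio = 277,300,800 / 5,777,100 = 48.00.

File B, by a factor of 48.00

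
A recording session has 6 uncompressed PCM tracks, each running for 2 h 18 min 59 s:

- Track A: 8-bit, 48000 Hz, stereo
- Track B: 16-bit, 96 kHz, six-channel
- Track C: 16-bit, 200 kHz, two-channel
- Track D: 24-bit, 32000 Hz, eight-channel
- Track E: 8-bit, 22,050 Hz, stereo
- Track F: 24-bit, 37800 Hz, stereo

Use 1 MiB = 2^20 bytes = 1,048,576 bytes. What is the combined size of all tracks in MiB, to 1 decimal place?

24549.2 MiB

2 h 18 min 59 s = 8,339 s.
Track A: 48,000 × 8,339 × 1 × 2 = 800,544,000 bytes.
Track B: 96,000 × 8,339 × 2 × 6 = 9,606,528,000 bytes.
Track C: 200,000 × 8,339 × 2 × 2 = 6,671,200,000 bytes.
Track D: 32,000 × 8,339 × 3 × 8 = 6,404,352,000 bytes.
Track E: 22,050 × 8,339 × 1 × 2 = 367,749,900 bytes.
Track F: 37,800 × 8,339 × 3 × 2 = 1,891,285,200 bytes.
Total = 25,741,659,100 bytes = 24549.2 MiB.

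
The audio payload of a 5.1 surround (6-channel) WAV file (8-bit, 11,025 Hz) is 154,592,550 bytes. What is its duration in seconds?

Byte rate = 11,025 × 1 × 6 = 66,150 bytes/s.
Duration = 154,592,550 / 66,150 = 2,337 s.

2,337 seconds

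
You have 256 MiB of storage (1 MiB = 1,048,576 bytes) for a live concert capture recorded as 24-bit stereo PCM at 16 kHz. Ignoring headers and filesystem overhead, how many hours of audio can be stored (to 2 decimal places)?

Uncompressed byte rate = 16,000 × 3 × 2 = 96,000 bytes/s.
Capacity = 256 × 1,048,576 = 268,435,456 bytes.
268,435,456 / 96,000 ≈ 2796.2 s → 0.78 hours.

0.78 hours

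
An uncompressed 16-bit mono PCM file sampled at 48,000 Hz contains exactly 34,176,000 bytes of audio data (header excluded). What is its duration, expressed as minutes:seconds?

5:56

Byte rate = 48,000 × 2 × 1 = 96,000 bytes/s.
Duration = 34,176,000 / 96,000 = 356 s.
356 s = 5:56.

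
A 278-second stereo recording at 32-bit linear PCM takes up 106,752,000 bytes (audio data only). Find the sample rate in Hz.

48,000 Hz

Bytes = sample_rate × seconds × bytes_per_sample × channels.
sample_rate = 106,752,000 / (278 × 4 × 2) = 106,752,000 / 2,224 = 48,000 Hz.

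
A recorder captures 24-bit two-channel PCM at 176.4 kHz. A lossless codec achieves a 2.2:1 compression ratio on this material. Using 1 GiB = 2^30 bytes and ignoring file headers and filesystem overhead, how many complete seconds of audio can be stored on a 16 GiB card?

35,710 seconds

Uncompressed byte rate = 176,400 × 3 × 2 = 1,058,400 bytes/s.
After 2.2:1 compression, effective rate ≈ 481090.91 bytes/s.
Capacity = 16 × 1,073,741,824 = 17,179,869,184 bytes.
17,179,869,184 / effective rate ≈ 35710.23 s → 35,710 seconds.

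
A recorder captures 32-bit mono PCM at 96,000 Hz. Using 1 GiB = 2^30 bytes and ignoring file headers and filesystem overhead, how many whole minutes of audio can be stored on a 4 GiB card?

186 minutes

Uncompressed byte rate = 96,000 × 4 × 1 = 384,000 bytes/s.
Capacity = 4 × 1,073,741,824 = 4,294,967,296 bytes.
4,294,967,296 / 384,000 ≈ 11184.81 s → 186 minutes.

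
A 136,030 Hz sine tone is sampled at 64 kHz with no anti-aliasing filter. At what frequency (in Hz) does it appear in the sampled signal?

8,030 Hz

Nyquist = 64,000/2 = 32,000 Hz; 136,030 Hz exceeds it.
Alias = |136,030 − 2×64,000| = |136,030 − 128,000| = 8,030 Hz.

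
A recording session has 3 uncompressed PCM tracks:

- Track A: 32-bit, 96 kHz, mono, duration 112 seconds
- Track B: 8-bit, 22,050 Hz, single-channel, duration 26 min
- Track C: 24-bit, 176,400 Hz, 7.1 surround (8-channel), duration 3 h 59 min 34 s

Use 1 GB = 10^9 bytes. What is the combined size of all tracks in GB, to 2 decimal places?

60.93 GB

Track A: 96,000 × 112 × 4 × 1 = 43,008,000 bytes.
Track B: 26 min = 1,560 s; 22,050 × 1,560 × 1 × 1 = 34,398,000 bytes.
Track C: 3 h 59 min 34 s = 14,374 s; 176,400 × 14,374 × 3 × 8 = 60,853,766,400 bytes.
Total = 60,931,172,400 bytes = 60.93 GB.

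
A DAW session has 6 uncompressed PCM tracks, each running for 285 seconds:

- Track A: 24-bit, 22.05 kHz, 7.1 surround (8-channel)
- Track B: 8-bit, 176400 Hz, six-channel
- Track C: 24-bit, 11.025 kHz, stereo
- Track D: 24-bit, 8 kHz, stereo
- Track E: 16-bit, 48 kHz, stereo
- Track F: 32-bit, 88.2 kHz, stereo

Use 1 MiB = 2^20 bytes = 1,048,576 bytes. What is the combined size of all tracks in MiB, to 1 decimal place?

706.5 MiB

Track A: 22,050 × 285 × 3 × 8 = 150,822,000 bytes.
Track B: 176,400 × 285 × 1 × 6 = 301,644,000 bytes.
Track C: 11,025 × 285 × 3 × 2 = 18,852,750 bytes.
Track D: 8,000 × 285 × 3 × 2 = 13,680,000 bytes.
Track E: 48,000 × 285 × 2 × 2 = 54,720,000 bytes.
Track F: 88,200 × 285 × 4 × 2 = 201,096,000 bytes.
Total = 740,814,750 bytes = 706.5 MiB.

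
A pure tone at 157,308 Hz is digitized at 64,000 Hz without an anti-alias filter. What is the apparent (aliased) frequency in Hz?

29,308 Hz

Nyquist = 64,000/2 = 32,000 Hz; 157,308 Hz exceeds it.
Alias = |157,308 − 2×64,000| = |157,308 − 128,000| = 29,308 Hz.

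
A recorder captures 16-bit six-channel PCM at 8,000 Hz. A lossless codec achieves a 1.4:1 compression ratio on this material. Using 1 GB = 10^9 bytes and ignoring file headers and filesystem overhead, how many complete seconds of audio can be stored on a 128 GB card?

Uncompressed byte rate = 8,000 × 2 × 6 = 96,000 bytes/s.
After 1.4:1 compression, effective rate ≈ 68571.43 bytes/s.
Capacity = 128 × 1,000,000,000 = 128,000,000,000 bytes.
128,000,000,000 / effective rate ≈ 1866666.67 s → 1,866,666 seconds.

1,866,666 seconds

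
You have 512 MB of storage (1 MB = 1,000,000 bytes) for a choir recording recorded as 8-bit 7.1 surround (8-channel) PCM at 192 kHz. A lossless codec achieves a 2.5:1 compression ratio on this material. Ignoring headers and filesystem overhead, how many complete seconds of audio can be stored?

833 seconds

Uncompressed byte rate = 192,000 × 1 × 8 = 1,536,000 bytes/s.
After 2.5:1 compression, effective rate ≈ 614400 bytes/s.
Capacity = 512 × 1,000,000 = 512,000,000 bytes.
512,000,000 / effective rate ≈ 833.33 s → 833 seconds.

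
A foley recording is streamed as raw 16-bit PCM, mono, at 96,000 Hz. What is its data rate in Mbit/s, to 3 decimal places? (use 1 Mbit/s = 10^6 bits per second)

Bit rate = 96,000 × 16 × 1 = 1,536,000 bits/s.
= 1.536 Mbit/s.

1.536 Mbit/s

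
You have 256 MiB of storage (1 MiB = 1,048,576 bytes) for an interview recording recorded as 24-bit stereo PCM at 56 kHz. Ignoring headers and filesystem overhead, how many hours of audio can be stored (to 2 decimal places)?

0.22 hours

Uncompressed byte rate = 56,000 × 3 × 2 = 336,000 bytes/s.
Capacity = 256 × 1,048,576 = 268,435,456 bytes.
268,435,456 / 336,000 ≈ 798.92 s → 0.22 hours.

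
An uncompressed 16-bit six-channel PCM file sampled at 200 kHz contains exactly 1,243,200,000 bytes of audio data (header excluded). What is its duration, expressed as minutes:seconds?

Byte rate = 200,000 × 2 × 6 = 2,400,000 bytes/s.
Duration = 1,243,200,000 / 2,400,000 = 518 s.
518 s = 8:38.

8:38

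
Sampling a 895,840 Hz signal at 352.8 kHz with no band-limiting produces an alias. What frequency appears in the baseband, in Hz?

162,560 Hz

Nyquist = 352,800/2 = 176,400 Hz; 895,840 Hz exceeds it.
Alias = |895,840 − 3×352,800| = |895,840 − 1,058,400| = 162,560 Hz.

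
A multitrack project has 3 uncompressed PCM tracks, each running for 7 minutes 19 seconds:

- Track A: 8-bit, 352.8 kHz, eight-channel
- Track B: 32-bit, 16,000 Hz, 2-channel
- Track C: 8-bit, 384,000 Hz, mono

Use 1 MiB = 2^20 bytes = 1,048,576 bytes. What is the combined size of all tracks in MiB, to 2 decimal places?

1395.99 MiB

7 minutes 19 seconds = 439 s.
Track A: 352,800 × 439 × 1 × 8 = 1,239,033,600 bytes.
Track B: 16,000 × 439 × 4 × 2 = 56,192,000 bytes.
Track C: 384,000 × 439 × 1 × 1 = 168,576,000 bytes.
Total = 1,463,801,600 bytes = 1395.99 MiB.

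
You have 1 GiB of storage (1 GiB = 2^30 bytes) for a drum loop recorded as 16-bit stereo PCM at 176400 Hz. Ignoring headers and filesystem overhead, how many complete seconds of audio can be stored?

1,521 seconds

Uncompressed byte rate = 176,400 × 2 × 2 = 705,600 bytes/s.
Capacity = 1 × 1,073,741,824 = 1,073,741,824 bytes.
1,073,741,824 / 705,600 ≈ 1521.74 s → 1,521 seconds.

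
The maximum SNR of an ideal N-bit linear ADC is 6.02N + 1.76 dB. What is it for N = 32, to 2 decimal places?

194.40 dB

6.02 × 32 + 1.76 = 194.40 dB.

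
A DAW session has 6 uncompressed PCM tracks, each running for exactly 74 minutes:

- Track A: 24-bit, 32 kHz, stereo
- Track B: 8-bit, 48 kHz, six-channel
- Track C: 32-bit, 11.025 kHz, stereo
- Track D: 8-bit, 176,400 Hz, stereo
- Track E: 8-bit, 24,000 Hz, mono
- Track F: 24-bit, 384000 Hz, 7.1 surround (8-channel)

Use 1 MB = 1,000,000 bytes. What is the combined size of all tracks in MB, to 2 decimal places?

45114.84 MB

exactly 74 minutes = 4,440 s.
Track A: 32,000 × 4,440 × 3 × 2 = 852,480,000 bytes.
Track B: 48,000 × 4,440 × 1 × 6 = 1,278,720,000 bytes.
Track C: 11,025 × 4,440 × 4 × 2 = 391,608,000 bytes.
Track D: 176,400 × 4,440 × 1 × 2 = 1,566,432,000 bytes.
Track E: 24,000 × 4,440 × 1 × 1 = 106,560,000 bytes.
Track F: 384,000 × 4,440 × 3 × 8 = 40,919,040,000 bytes.
Total = 45,114,840,000 bytes = 45114.84 MB.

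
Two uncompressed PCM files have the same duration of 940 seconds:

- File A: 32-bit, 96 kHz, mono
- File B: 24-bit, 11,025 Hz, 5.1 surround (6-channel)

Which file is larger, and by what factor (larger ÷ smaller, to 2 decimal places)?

File A: 96,000 × 4 × 1 = 384,000 bytes/s.
File B: 11,025 × 3 × 6 = 198,450 bytes/s.
File A is larger; ratio = 360,960,000 / 186,543,000 = 1.93.

File A, by a factor of 1.93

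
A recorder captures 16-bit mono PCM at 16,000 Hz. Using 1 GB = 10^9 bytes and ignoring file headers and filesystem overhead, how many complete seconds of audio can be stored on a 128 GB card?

Uncompressed byte rate = 16,000 × 2 × 1 = 32,000 bytes/s.
Capacity = 128 × 1,000,000,000 = 128,000,000,000 bytes.
128,000,000,000 / 32,000 ≈ 4000000 s → 4,000,000 seconds.

4,000,000 seconds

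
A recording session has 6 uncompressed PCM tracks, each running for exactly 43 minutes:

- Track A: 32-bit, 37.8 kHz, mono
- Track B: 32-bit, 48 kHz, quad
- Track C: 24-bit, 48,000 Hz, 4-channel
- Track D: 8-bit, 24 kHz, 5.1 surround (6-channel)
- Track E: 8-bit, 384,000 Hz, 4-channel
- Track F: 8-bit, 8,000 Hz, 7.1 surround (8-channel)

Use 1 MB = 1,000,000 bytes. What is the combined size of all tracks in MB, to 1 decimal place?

8357.1 MB

exactly 43 minutes = 2,580 s.
Track A: 37,800 × 2,580 × 4 × 1 = 390,096,000 bytes.
Track B: 48,000 × 2,580 × 4 × 4 = 1,981,440,000 bytes.
Track C: 48,000 × 2,580 × 3 × 4 = 1,486,080,000 bytes.
Track D: 24,000 × 2,580 × 1 × 6 = 371,520,000 bytes.
Track E: 384,000 × 2,580 × 1 × 4 = 3,962,880,000 bytes.
Track F: 8,000 × 2,580 × 1 × 8 = 165,120,000 bytes.
Total = 8,357,136,000 bytes = 8357.1 MB.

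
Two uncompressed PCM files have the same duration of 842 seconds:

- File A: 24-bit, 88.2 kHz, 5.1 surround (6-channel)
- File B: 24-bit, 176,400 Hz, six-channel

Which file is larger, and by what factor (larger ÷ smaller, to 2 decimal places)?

File A: 88,200 × 3 × 6 = 1,587,600 bytes/s.
File B: 176,400 × 3 × 6 = 3,175,200 bytes/s.
File B is larger; ratio = 2,673,518,400 / 1,336,759,200 = 2.00.

File B, by a factor of 2.00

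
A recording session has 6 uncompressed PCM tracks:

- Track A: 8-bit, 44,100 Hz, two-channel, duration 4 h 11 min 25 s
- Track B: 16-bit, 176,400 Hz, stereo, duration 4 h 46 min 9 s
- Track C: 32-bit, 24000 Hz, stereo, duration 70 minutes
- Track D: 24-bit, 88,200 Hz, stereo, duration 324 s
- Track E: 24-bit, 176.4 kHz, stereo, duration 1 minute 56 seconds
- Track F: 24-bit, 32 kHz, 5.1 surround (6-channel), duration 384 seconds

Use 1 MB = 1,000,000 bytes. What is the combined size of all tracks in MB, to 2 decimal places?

Track A: 4 h 11 min 25 s = 15,085 s; 44,100 × 15,085 × 1 × 2 = 1,330,497,000 bytes.
Track B: 4 h 46 min 9 s = 17,169 s; 176,400 × 17,169 × 2 × 2 = 12,114,446,400 bytes.
Track C: 70 minutes = 4,200 s; 24,000 × 4,200 × 4 × 2 = 806,400,000 bytes.
Track D: 88,200 × 324 × 3 × 2 = 171,460,800 bytes.
Track E: 1 minute 56 seconds = 116 s; 176,400 × 116 × 3 × 2 = 122,774,400 bytes.
Track F: 32,000 × 384 × 3 × 6 = 221,184,000 bytes.
Total = 14,766,762,600 bytes = 14766.76 MB.

14766.76 MB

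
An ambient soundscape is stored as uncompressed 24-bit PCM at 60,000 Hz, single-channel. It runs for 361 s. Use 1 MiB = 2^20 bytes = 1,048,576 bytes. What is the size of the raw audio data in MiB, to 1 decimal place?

Bytes = 60,000 samples/s × 361 s × 3 bytes/sample × 1 ch = 64,980,000 bytes.
64,980,000 / 1,048,576 = 62.0 MiB.

62.0 MiB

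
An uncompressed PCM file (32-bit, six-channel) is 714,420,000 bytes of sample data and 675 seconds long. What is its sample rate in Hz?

Bytes = sample_rate × seconds × bytes_per_sample × channels.
sample_rate = 714,420,000 / (675 × 4 × 6) = 714,420,000 / 16,200 = 44,100 Hz.

44,100 Hz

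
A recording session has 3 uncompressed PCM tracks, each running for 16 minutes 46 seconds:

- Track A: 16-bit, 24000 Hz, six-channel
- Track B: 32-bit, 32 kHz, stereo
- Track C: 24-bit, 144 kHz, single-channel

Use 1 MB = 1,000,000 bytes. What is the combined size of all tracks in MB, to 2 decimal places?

16 minutes 46 seconds = 1,006 s.
Track A: 24,000 × 1,006 × 2 × 6 = 289,728,000 bytes.
Track B: 32,000 × 1,006 × 4 × 2 = 257,536,000 bytes.
Track C: 144,000 × 1,006 × 3 × 1 = 434,592,000 bytes.
Total = 981,856,000 bytes = 981.86 MB.

981.86 MB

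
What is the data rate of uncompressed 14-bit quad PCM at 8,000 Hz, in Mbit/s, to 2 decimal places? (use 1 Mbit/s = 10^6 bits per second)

0.45 Mbit/s

Bit rate = 8,000 × 14 × 4 = 448,000 bits/s.
= 0.45 Mbit/s.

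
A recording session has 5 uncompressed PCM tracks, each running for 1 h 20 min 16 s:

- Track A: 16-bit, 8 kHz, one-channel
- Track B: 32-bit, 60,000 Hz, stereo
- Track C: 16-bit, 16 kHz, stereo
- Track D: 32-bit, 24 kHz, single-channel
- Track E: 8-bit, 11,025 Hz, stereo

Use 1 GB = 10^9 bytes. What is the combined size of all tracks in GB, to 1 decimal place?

3.3 GB

1 h 20 min 16 s = 4,816 s.
Track A: 8,000 × 4,816 × 2 × 1 = 77,056,000 bytes.
Track B: 60,000 × 4,816 × 4 × 2 = 2,311,680,000 bytes.
Track C: 16,000 × 4,816 × 2 × 2 = 308,224,000 bytes.
Track D: 24,000 × 4,816 × 4 × 1 = 462,336,000 bytes.
Track E: 11,025 × 4,816 × 1 × 2 = 106,192,800 bytes.
Total = 3,265,488,800 bytes = 3.3 GB.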